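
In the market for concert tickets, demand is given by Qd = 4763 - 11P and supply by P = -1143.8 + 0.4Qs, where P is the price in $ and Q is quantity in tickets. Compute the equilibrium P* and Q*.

Rewriting in direct form: Qs = 2859.5 + 2.5P.
Equating demand and supply, 4763 - 11P = 2859.5 + 2.5P gives 13.5P = 1903.5, so P* = 141.
Plugging P* into demand: Q* = 4763 - 11(141) = 3212.

P* = 141, Q* = 3212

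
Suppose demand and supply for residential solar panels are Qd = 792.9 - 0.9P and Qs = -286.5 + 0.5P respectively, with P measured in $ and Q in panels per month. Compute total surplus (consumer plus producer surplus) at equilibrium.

Equating demand and supply, 792.9 - 0.9P = -286.5 + 0.5P gives 1.4P = 1079.4, so P* = 771.
Plugging P* into demand: Q* = 792.9 - 0.9(771) = 99.
Demand choke price = 881; supply choke price = 573. CS = ½(881 - 771)(99) = 5445; PS = ½(771 - 573)(99) = 9801. Total surplus = 15246.

Total surplus = 15246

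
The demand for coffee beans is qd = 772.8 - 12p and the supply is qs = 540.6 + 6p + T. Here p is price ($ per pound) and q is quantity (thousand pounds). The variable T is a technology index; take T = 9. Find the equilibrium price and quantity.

With T = 9, supply is qs = 549.6 + 6p.
The market clears where 772.8 - 12p = 549.6 + 6p. Rearranging, 18p = 223.2, hence p* = 12.4.
Plugging p* into demand: q* = 772.8 - 12(12.4) = 624.

p* = 12.4, q* = 624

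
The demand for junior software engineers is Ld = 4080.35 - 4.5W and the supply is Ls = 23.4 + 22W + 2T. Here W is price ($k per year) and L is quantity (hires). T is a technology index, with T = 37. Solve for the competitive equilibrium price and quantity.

W* = 150.3, L* = 3404

With T = 37, supply is Ls = 97.4 + 22W.
Equating demand and supply, 4080.35 - 4.5W = 97.4 + 22W gives 26.5W = 3982.95, so W* = 150.3.
Then L* = 4080.35 - 4.5(150.3) = 3404.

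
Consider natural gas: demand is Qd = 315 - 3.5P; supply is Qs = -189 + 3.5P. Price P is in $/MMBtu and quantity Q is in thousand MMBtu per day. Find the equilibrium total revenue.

Total revenue = 4536

Equating demand and supply, 315 - 3.5P = -189 + 3.5P gives 7P = 504, so P* = 72.
From the demand curve, Q* = 315 - 3.5(72) = 63.
Total revenue = P* × Q* = 72 × 63 = 4536.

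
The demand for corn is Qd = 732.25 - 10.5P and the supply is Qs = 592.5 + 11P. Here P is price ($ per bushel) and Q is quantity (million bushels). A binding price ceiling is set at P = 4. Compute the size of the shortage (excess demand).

Shortage = 53.75

At P = 4: Qd = 690.25 and Qs = 636.5.
Shortage = Qd - Qs = 690.25 - 636.5 = 53.75.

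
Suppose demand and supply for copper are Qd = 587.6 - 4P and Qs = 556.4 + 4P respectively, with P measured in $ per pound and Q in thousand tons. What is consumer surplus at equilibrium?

Set Qd = Qs: 587.6 - 4P = 556.4 + 4P, so 31.2 = 8P and P* = 3.9.
Plugging P* into demand: Q* = 587.6 - 4(3.9) = 572.
Demand choke price (Qd = 0): P = 587.6/4 = 146.9. Consumer surplus = ½ × (146.9 - 3.9) × 572 = 40898.

Consumer surplus = 40898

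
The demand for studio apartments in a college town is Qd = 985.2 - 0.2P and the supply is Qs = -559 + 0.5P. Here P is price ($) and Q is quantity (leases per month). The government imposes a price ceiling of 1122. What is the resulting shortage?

At P = 1122: Qd = 760.8 and Qs = 2.
Shortage = Qd - Qs = 760.8 - 2 = 758.8.

Shortage = 758.8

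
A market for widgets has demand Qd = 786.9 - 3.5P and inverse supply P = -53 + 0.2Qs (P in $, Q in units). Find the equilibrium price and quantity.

P* = 61.4, Q* = 572

Rewriting in direct form: Qs = 265 + 5P.
The market clears where 786.9 - 3.5P = 265 + 5P. Rearranging, 8.5P = 521.9, hence P* = 61.4.
From the demand curve, Q* = 786.9 - 3.5(61.4) = 572.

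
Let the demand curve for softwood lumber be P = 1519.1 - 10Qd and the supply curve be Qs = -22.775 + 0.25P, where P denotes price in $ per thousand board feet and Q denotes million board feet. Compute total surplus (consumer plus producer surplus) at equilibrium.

Rewriting in direct form: Qd = 151.91 - 0.1P.
At equilibrium Qd = Qs, so 151.91 - 0.1P = -22.775 + 0.25P; collecting terms, 174.685 = 0.35P and P* = 499.1.
Substitute back: Q* = 151.91 - 0.1(499.1) = 102.
Demand choke price = 1519.1; supply choke price = 91.1. CS = ½(1519.1 - 499.1)(102) = 52020; PS = ½(499.1 - 91.1)(102) = 20808. Total surplus = 72828.

Total surplus = 72828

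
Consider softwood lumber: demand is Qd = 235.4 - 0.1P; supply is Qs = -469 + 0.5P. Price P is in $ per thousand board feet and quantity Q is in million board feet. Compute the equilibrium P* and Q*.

P* = 1174, Q* = 118

The market clears where 235.4 - 0.1P = -469 + 0.5P. Rearranging, 0.6P = 704.4, hence P* = 1174.
Substitute back: Q* = 235.4 - 0.1(1174) = 118.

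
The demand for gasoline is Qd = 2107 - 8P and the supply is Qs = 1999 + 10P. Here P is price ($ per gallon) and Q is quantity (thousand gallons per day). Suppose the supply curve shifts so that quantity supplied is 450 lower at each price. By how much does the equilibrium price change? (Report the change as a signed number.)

ΔP = 25

Set Qd = Qs: 2107 - 8P = 1999 + 10P, so 108 = 18P and P* = 6.
From the demand curve, Q* = 2107 - 8(6) = 2059.
After the shift, supply is Qs = 1549 + 10P.
New equilibrium: 558 = 18P, so P = 31 and Q = 1859.
ΔP = 31 - 6 = 25.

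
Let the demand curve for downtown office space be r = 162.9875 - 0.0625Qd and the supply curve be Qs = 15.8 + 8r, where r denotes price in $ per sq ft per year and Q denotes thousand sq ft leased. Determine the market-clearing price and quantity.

r* = 108, Q* = 879.8

Inverting to quantity form: Qd = 2607.8 - 16r.
The market clears where 2607.8 - 16r = 15.8 + 8r. Rearranging, 24r = 2592, hence r* = 108.
From the demand curve, Q* = 2607.8 - 16(108) = 879.8.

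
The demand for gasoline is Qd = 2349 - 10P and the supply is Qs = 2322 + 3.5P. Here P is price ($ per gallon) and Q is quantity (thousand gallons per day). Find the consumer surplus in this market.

The market clears where 2349 - 10P = 2322 + 3.5P. Rearranging, 13.5P = 27, hence P* = 2.
From the demand curve, Q* = 2349 - 10(2) = 2329.
Demand choke price (Qd = 0): P = 2349/10 = 234.9. Consumer surplus = ½ × (234.9 - 2) × 2329 = 271212.05.

Consumer surplus = 271212.05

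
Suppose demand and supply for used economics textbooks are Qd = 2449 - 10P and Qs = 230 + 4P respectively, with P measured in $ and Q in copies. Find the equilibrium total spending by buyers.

Total spending by buyers = 136944

At equilibrium Qd = Qs, so 2449 - 10P = 230 + 4P; collecting terms, 2219 = 14P and P* = 158.5.
Then Q* = 2449 - 10(158.5) = 864.
Total spending by buyers = P* × Q* = 158.5 × 864 = 136944.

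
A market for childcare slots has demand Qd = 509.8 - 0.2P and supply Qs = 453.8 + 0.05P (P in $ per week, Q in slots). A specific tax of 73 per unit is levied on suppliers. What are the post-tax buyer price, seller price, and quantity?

P_b = 238.6, P_s = 165.6, Q = 462.08

Suppliers keep P_s = P_b - 73 per unit, so supply in terms of the buyer price is Qs = 450.15 + 0.05P_b.
Market clearing requires 509.8 - 0.2P_b = 450.15 + 0.05P_b; hence 59.65 = 0.25P_b and P_b = 238.6.
So P_s = 165.6 and the quantity traded is Q = 509.8 - 0.2(238.6) = 462.08.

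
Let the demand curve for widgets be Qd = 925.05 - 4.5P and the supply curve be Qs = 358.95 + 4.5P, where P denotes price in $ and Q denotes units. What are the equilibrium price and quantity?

P* = 62.9, Q* = 642

Set Qd = Qs: 925.05 - 4.5P = 358.95 + 4.5P, so 566.1 = 9P and P* = 62.9.
From the demand curve, Q* = 925.05 - 4.5(62.9) = 642.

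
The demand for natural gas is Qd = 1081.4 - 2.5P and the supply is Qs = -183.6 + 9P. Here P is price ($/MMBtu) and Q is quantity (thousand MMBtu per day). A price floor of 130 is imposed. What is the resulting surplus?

Surplus = 230

At P = 130: Qd = 756.4 and Qs = 986.4.
Surplus = Qs - Qd = 986.4 - 756.4 = 230.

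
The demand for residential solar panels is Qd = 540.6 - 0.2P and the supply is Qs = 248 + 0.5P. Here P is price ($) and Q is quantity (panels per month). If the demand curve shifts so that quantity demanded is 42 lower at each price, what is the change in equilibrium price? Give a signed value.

Equating demand and supply, 540.6 - 0.2P = 248 + 0.5P gives 0.7P = 292.6, so P* = 418.
Plugging P* into demand: Q* = 540.6 - 0.2(418) = 457.
After the shift, demand is Qd = 498.6 - 0.2P.
Re-solving, 0.7P = 250.6 gives P = 358 and Q = 427.
ΔP = 358 - 418 = -60.

ΔP = -60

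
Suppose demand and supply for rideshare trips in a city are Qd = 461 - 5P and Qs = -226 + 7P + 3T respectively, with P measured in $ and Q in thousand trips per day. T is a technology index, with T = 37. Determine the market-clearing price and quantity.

P* = 48, Q* = 221

With T = 37, supply is Qs = -115 + 7P.
At equilibrium Qd = Qs, so 461 - 5P = -115 + 7P; collecting terms, 576 = 12P and P* = 48.
From the demand curve, Q* = 461 - 5(48) = 221.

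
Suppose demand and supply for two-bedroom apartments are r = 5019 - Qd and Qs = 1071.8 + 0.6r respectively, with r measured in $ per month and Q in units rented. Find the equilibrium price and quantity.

r* = 2467, Q* = 2552

Solving each curve for Q: Qd = 5019 - r.
Equating demand and supply, 5019 - r = 1071.8 + 0.6r gives 1.6r = 3947.2, so r* = 2467.
Substitute back: Q* = 5019 - 2467 = 2552.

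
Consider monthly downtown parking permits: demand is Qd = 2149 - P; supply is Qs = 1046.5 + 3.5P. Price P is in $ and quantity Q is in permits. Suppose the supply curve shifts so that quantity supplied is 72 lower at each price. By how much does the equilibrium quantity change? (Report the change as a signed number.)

ΔQ = -16

Equating demand and supply, 2149 - P = 1046.5 + 3.5P gives 4.5P = 1102.5, so P* = 245.
Substitute back: Q* = 2149 - 245 = 1904.
After the shift, supply is Qs = 974.5 + 3.5P.
New equilibrium: 1174.5 = 4.5P, so P = 261 and Q = 1888.
ΔQ = 1888 - 1904 = -16.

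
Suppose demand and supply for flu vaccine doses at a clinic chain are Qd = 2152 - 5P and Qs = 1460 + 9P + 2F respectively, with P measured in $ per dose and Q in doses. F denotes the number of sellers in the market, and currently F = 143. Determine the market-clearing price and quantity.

P* = 29, Q* = 2007

With F = 143, supply is Qs = 1746 + 9P.
The market clears where 2152 - 5P = 1746 + 9P. Rearranging, 14P = 406, hence P* = 29.
Substitute back: Q* = 2152 - 5(29) = 2007.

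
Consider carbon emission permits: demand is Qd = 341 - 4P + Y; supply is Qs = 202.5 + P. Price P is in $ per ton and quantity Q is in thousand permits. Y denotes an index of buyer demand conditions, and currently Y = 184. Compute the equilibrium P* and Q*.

With Y = 184, demand is Qd = 525 - 4P.
Set Qd = Qs: 525 - 4P = 202.5 + P, so 322.5 = 5P and P* = 64.5.
From the demand curve, Q* = 525 - 4(64.5) = 267.

P* = 64.5, Q* = 267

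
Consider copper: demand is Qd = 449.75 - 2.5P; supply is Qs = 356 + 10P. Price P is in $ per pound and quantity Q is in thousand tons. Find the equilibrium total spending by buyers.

Total spending by buyers = 3232.5

At equilibrium Qd = Qs, so 449.75 - 2.5P = 356 + 10P; collecting terms, 93.75 = 12.5P and P* = 7.5.
Substitute back: Q* = 449.75 - 2.5(7.5) = 431.
Total spending by buyers = P* × Q* = 7.5 × 431 = 3232.5.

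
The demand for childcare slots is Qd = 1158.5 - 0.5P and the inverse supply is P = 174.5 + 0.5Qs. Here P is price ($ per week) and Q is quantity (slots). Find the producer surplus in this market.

Producer surplus = 183612.25

Solving each curve for Q: Qs = -349 + 2P.
Set Qd = Qs: 1158.5 - 0.5P = -349 + 2P, so 1507.5 = 2.5P and P* = 603.
Substitute back: Q* = 1158.5 - 0.5(603) = 857.
Supply choke price (Qs = 0): P = 174.5. Producer surplus = ½ × (603 - 174.5) × 857 = 183612.25.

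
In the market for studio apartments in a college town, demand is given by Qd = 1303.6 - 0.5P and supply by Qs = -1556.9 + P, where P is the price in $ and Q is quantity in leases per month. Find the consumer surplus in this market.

Consumer surplus = 122570.01

At equilibrium Qd = Qs, so 1303.6 - 0.5P = -1556.9 + P; collecting terms, 2860.5 = 1.5P and P* = 1907.
From the demand curve, Q* = 1303.6 - 0.5(1907) = 350.1.
Demand choke price (Qd = 0): P = 1303.6/0.5 = 2607.2. Consumer surplus = ½ × (2607.2 - 1907) × 350.1 = 122570.01.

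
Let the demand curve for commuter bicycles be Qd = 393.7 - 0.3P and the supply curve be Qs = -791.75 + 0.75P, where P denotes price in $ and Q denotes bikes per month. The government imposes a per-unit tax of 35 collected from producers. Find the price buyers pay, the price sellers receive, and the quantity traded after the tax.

The tax drives a wedge P_b - P_s = 35. Substituting P_s = P_b - 35 into supply: Qs = -818 + 0.75P_b.
Market clearing requires 393.7 - 0.3P_b = -818 + 0.75P_b; hence 1211.7 = 1.05P_b and P_b = 1154.
So P_s = 1119 and the quantity traded is Q = 393.7 - 0.3(1154) = 47.5.

P_b = 1154, P_s = 1119, Q = 47.5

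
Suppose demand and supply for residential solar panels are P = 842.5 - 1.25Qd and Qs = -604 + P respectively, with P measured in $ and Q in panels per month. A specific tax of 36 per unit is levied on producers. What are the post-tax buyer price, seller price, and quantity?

In direct form, Qd = 674 - 0.8P.
The tax drives a wedge P_b - P_s = 36. Substituting P_s = P_b - 36 into supply: Qs = -640 + P_b.
Equate demand and the shifted supply: 674 - 0.8P_b = -640 + P_b, giving 1.8P_b = 1314, so P_b = 730.
So P_s = 694 and the quantity traded is Q = 674 - 0.8(730) = 90.

P_b = 730, P_s = 694, Q = 90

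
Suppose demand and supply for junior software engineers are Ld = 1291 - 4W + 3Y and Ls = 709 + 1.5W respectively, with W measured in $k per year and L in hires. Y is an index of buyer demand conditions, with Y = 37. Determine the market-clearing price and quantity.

With Y = 37, demand is Ld = 1402 - 4W.
At equilibrium Ld = Ls, so 1402 - 4W = 709 + 1.5W; collecting terms, 693 = 5.5W and W* = 126.
From the demand curve, L* = 1402 - 4(126) = 898.

W* = 126, L* = 898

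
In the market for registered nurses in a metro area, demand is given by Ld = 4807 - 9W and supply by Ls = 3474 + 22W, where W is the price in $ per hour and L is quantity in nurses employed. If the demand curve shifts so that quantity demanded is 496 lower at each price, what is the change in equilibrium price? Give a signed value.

ΔW = -16

Equating demand and supply, 4807 - 9W = 3474 + 22W gives 31W = 1333, so W* = 43.
Substitute back: L* = 4807 - 9(43) = 4420.
After the shift, demand is Ld = 4311 - 9W.
Re-solving, 31W = 837 gives W = 27 and L = 4068.
ΔW = 27 - 43 = -16.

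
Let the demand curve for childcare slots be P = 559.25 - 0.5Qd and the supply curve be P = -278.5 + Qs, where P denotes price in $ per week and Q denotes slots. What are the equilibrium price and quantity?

P* = 280, Q* = 558.5

Inverting to quantity form: Qd = 1118.5 - 2P and Qs = 278.5 + P.
At equilibrium Qd = Qs, so 1118.5 - 2P = 278.5 + P; collecting terms, 840 = 3P and P* = 280.
Then Q* = 1118.5 - 2(280) = 558.5.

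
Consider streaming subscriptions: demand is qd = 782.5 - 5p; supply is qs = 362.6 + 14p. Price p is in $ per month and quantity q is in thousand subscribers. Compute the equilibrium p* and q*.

p* = 22.1, q* = 672

At equilibrium qd = qs, so 782.5 - 5p = 362.6 + 14p; collecting terms, 419.9 = 19p and p* = 22.1.
From the demand curve, q* = 782.5 - 5(22.1) = 672.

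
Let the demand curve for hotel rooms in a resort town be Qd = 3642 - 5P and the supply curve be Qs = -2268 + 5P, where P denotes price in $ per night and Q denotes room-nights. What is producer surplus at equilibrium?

Equating demand and supply, 3642 - 5P = -2268 + 5P gives 10P = 5910, so P* = 591.
Then Q* = 3642 - 5(591) = 687.
Supply choke price (Qs = 0): P = 453.6. Producer surplus = ½ × (591 - 453.6) × 687 = 47196.9.

Producer surplus = 47196.9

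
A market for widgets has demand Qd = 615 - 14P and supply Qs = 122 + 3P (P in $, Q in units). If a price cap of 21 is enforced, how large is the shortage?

At P = 21: Qd = 321 and Qs = 185.
Shortage = Qd - Qs = 321 - 185 = 136.

Shortage = 136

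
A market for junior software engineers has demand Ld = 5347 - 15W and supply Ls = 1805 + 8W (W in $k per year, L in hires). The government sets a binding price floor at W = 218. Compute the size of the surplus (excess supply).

Surplus = 1472

Evaluating both curves at the floor price 218 gives Ld = 2077, Ls = 3549.
Surplus = Ls - Ld = 3549 - 2077 = 1472.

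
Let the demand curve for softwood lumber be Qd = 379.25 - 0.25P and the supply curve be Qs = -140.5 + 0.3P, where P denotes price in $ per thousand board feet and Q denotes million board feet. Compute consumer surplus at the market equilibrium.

Consumer surplus = 40898

Set Qd = Qs: 379.25 - 0.25P = -140.5 + 0.3P, so 519.75 = 0.55P and P* = 945.
From the demand curve, Q* = 379.25 - 0.25(945) = 143.
Demand choke price (Qd = 0): P = 379.25/0.25 = 1517. Consumer surplus = ½ × (1517 - 945) × 143 = 40898.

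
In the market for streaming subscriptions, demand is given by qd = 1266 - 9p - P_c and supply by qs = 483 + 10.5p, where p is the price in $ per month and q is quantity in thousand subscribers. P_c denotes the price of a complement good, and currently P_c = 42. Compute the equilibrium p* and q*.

p* = 38, q* = 882

With P_c = 42, demand is qd = 1224 - 9p.
The market clears where 1224 - 9p = 483 + 10.5p. Rearranging, 19.5p = 741, hence p* = 38.
From the demand curve, q* = 1224 - 9(38) = 882.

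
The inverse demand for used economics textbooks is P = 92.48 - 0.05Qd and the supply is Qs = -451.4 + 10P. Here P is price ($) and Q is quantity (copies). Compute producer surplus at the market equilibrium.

Rewriting in direct form: Qd = 1849.6 - 20P.
At equilibrium Qd = Qs, so 1849.6 - 20P = -451.4 + 10P; collecting terms, 2301 = 30P and P* = 76.7.
Plugging P* into demand: Q* = 1849.6 - 20(76.7) = 315.6.
Supply choke price (Qs = 0): P = 45.14. Producer surplus = ½ × (76.7 - 45.14) × 315.6 = 4980.168.

Producer surplus = 4980.168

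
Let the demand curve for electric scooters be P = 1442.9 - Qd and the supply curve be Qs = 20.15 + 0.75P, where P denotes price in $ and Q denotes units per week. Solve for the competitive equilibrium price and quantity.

P* = 813, Q* = 629.9

In direct form, Qd = 1442.9 - P.
Equating demand and supply, 1442.9 - P = 20.15 + 0.75P gives 1.75P = 1422.75, so P* = 813.
Substitute back: Q* = 1442.9 - 813 = 629.9.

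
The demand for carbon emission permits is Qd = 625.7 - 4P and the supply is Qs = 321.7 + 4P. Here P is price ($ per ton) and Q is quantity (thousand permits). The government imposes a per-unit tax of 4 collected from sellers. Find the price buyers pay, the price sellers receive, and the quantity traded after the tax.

P_b = 40, P_s = 36, Q = 465.7

Sellers keep P_s = P_b - 4 per unit, so supply in terms of the buyer price is Qs = 305.7 + 4P_b.
Market clearing requires 625.7 - 4P_b = 305.7 + 4P_b; hence 320 = 8P_b and P_b = 40.
Then P_s = 40 - 4 = 36 and Q = 625.7 - 4(40) = 465.7.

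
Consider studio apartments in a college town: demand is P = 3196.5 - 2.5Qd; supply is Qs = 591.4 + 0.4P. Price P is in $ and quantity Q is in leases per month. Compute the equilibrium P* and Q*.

P* = 859, Q* = 935

Inverting to quantity form: Qd = 1278.6 - 0.4P.
Set Qd = Qs: 1278.6 - 0.4P = 591.4 + 0.4P, so 687.2 = 0.8P and P* = 859.
From the demand curve, Q* = 1278.6 - 0.4(859) = 935.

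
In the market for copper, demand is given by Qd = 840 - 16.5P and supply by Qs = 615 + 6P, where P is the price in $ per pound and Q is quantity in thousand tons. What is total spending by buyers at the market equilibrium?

At equilibrium Qd = Qs, so 840 - 16.5P = 615 + 6P; collecting terms, 225 = 22.5P and P* = 10.
From the demand curve, Q* = 840 - 16.5(10) = 675.
Total spending by buyers = P* × Q* = 10 × 675 = 6750.

Total spending by buyers = 6750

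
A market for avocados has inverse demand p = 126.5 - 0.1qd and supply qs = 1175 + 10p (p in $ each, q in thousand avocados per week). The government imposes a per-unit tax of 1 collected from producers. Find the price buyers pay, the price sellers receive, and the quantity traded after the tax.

p_b = 5, p_s = 4, q = 1215

Inverting to quantity form: qd = 1265 - 10p.
The tax drives a wedge p_b - p_s = 1. Substituting p_s = p_b - 1 into supply: qs = 1165 + 10p_b.
Set qd = qs: 1265 - 10p_b = 1165 + 10p_b, so 100 = 20p_b and p_b = 5.
So p_s = 4 and the quantity traded is q = 1265 - 10(5) = 1215.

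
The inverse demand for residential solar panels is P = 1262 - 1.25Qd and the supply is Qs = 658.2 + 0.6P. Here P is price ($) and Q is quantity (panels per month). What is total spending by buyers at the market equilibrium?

Inverting to quantity form: Qd = 1009.6 - 0.8P.
Equating demand and supply, 1009.6 - 0.8P = 658.2 + 0.6P gives 1.4P = 351.4, so P* = 251.
Substitute back: Q* = 1009.6 - 0.8(251) = 808.8.
Total spending by buyers = P* × Q* = 251 × 808.8 = 203008.8.

Total spending by buyers = 203008.8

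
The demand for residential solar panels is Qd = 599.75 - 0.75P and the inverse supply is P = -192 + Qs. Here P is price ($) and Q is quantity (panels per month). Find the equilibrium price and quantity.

P* = 233, Q* = 425

Solving each curve for Q: Qs = 192 + P.
Set Qd = Qs: 599.75 - 0.75P = 192 + P, so 407.75 = 1.75P and P* = 233.
Plugging P* into demand: Q* = 599.75 - 0.75(233) = 425.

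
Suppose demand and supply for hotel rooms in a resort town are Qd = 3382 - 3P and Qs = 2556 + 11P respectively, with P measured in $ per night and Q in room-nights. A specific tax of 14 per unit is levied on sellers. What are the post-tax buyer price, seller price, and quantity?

P_b = 70, P_s = 56, Q = 3172

With a tax of 14 on sellers, they supply based on the net price P_s = P_b - 14, so Qs = 2402 + 11P_b.
Set Qd = Qs: 3382 - 3P_b = 2402 + 11P_b, so 980 = 14P_b and P_b = 70.
So P_s = 56 and the quantity traded is Q = 3382 - 3(70) = 3172.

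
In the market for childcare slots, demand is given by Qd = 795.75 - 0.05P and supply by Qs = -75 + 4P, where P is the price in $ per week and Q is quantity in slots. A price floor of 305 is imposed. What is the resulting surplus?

Evaluating both curves at the floor price 305 gives Qd = 780.5, Qs = 1145.
Surplus = Qs - Qd = 1145 - 780.5 = 364.5.

Surplus = 364.5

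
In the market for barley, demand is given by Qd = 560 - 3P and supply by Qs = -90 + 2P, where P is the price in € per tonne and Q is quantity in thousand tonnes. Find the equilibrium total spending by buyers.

Total spending by buyers = 22100

The market clears where 560 - 3P = -90 + 2P. Rearranging, 5P = 650, hence P* = 130.
Plugging P* into demand: Q* = 560 - 3(130) = 170.
Total spending by buyers = P* × Q* = 130 × 170 = 22100.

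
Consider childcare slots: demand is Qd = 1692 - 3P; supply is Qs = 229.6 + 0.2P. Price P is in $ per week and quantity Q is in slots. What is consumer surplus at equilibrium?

Consumer surplus = 17173.5

The market clears where 1692 - 3P = 229.6 + 0.2P. Rearranging, 3.2P = 1462.4, hence P* = 457.
From the demand curve, Q* = 1692 - 3(457) = 321.
Demand choke price (Qd = 0): P = 1692/3 = 564. Consumer surplus = ½ × (564 - 457) × 321 = 17173.5.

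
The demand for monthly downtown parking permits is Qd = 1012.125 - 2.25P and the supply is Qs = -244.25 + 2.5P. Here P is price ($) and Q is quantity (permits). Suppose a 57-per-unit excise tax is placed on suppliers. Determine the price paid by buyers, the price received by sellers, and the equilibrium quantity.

Suppliers keep P_s = P_b - 57 per unit, so supply in terms of the buyer price is Qs = -386.75 + 2.5P_b.
Market clearing requires 1012.125 - 2.25P_b = -386.75 + 2.5P_b; hence 1398.875 = 4.75P_b and P_b = 294.5.
So P_s = 237.5 and the quantity traded is Q = 1012.125 - 2.25(294.5) = 349.5.

P_b = 294.5, P_s = 237.5, Q = 349.5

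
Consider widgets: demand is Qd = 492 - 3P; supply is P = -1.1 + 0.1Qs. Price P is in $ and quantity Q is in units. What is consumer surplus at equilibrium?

Consumer surplus = 24193.5

In direct form, Qs = 11 + 10P.
At equilibrium Qd = Qs, so 492 - 3P = 11 + 10P; collecting terms, 481 = 13P and P* = 37.
Then Q* = 492 - 3(37) = 381.
Demand choke price (Qd = 0): P = 492/3 = 164. Consumer surplus = ½ × (164 - 37) × 381 = 24193.5.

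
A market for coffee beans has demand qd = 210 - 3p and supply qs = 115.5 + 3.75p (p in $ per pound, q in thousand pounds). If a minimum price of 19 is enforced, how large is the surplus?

Surplus = 33.75

At p = 19: qd = 153 and qs = 186.75.
Surplus = qs - qd = 186.75 - 153 = 33.75.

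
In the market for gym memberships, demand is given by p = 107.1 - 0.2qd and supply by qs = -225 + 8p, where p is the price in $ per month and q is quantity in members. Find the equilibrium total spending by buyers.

Inverting to quantity form: qd = 535.5 - 5p.
The market clears where 535.5 - 5p = -225 + 8p. Rearranging, 13p = 760.5, hence p* = 58.5.
Then q* = 535.5 - 5(58.5) = 243.
Total spending by buyers = p* × q* = 58.5 × 243 = 14215.5.

Total spending by buyers = 14215.5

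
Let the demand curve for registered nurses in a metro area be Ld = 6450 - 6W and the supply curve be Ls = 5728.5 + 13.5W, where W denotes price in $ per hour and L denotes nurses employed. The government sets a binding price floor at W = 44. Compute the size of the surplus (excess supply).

Surplus = 136.5

With W fixed at 44, quantity demanded is 6186 and quantity supplied is 6322.5.
Surplus = Ls - Ld = 6322.5 - 6186 = 136.5.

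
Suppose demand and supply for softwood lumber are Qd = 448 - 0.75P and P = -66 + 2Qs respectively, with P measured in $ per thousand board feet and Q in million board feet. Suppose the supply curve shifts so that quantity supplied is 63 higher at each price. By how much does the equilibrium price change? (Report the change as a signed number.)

ΔP = -50.4

Inverting to quantity form: Qs = 33 + 0.5P.
Equating demand and supply, 448 - 0.75P = 33 + 0.5P gives 1.25P = 415, so P* = 332.
Then Q* = 448 - 0.75(332) = 199.
After the shift, supply is Qs = 96 + 0.5P.
The new intersection has 352 = 1.25P, i.e. P = 281.6, Q = 236.8.
ΔP = 281.6 - 332 = -50.4.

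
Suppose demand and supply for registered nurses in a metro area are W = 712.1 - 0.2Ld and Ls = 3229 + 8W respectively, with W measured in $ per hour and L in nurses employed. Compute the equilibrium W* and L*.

In direct form, Ld = 3560.5 - 5W.
The market clears where 3560.5 - 5W = 3229 + 8W. Rearranging, 13W = 331.5, hence W* = 25.5.
From the demand curve, L* = 3560.5 - 5(25.5) = 3433.

W* = 25.5, L* = 3433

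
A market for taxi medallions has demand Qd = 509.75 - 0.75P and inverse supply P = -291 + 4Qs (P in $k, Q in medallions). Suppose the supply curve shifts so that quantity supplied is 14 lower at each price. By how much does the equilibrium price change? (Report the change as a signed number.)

Rewriting in direct form: Qs = 72.75 + 0.25P.
The market clears where 509.75 - 0.75P = 72.75 + 0.25P. Rearranging, P = 437, hence P* = 437.
From the demand curve, Q* = 509.75 - 0.75(437) = 182.
After the shift, supply is Qs = 58.75 + 0.25P.
New equilibrium: 451 = P, so P = 451 and Q = 171.5.
ΔP = 451 - 437 = 14.

ΔP = 14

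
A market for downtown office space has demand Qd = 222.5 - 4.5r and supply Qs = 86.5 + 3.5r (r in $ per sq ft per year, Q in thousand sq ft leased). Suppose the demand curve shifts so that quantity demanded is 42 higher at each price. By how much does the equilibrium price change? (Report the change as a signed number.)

Δr = 5.25

Set Qd = Qs: 222.5 - 4.5r = 86.5 + 3.5r, so 136 = 8r and r* = 17.
Substitute back: Q* = 222.5 - 4.5(17) = 146.
After the shift, demand is Qd = 264.5 - 4.5r.
Re-solving, 8r = 178 gives r = 22.25 and Q = 164.375.
Δr = 22.25 - 17 = 5.25.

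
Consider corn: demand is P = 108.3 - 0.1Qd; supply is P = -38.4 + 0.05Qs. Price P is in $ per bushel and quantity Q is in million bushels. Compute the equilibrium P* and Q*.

Rewriting in direct form: Qd = 1083 - 10P and Qs = 768 + 20P.
Set Qd = Qs: 1083 - 10P = 768 + 20P, so 315 = 30P and P* = 10.5.
Substitute back: Q* = 1083 - 10(10.5) = 978.

P* = 10.5, Q* = 978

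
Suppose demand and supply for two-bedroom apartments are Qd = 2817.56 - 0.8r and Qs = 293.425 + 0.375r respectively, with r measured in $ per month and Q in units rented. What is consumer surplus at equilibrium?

Equating demand and supply, 2817.56 - 0.8r = 293.425 + 0.375r gives 1.175r = 2524.135, so r* = 2148.2.
From the demand curve, Q* = 2817.56 - 0.8(2148.2) = 1099.
Demand choke price (Qd = 0): r = 2817.56/0.8 = 3521.95. Consumer surplus = ½ × (3521.95 - 2148.2) × 1099 = 754875.625.

Consumer surplus = 754875.625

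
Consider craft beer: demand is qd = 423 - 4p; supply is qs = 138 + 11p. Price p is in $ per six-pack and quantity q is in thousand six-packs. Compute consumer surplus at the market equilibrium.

Consumer surplus = 15051.125

Equating demand and supply, 423 - 4p = 138 + 11p gives 15p = 285, so p* = 19.
Substitute back: q* = 423 - 4(19) = 347.
Demand choke price (qd = 0): p = 423/4 = 105.75. Consumer surplus = ½ × (105.75 - 19) × 347 = 15051.125.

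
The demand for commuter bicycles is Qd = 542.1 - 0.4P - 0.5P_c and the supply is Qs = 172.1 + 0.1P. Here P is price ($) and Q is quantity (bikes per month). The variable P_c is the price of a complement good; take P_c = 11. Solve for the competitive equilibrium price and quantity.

With P_c = 11, demand is Qd = 536.6 - 0.4P.
Set Qd = Qs: 536.6 - 0.4P = 172.1 + 0.1P, so 364.5 = 0.5P and P* = 729.
Substitute back: Q* = 536.6 - 0.4(729) = 245.

P* = 729, Q* = 245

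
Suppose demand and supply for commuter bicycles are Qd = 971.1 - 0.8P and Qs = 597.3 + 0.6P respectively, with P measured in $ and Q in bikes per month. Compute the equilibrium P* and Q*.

Equating demand and supply, 971.1 - 0.8P = 597.3 + 0.6P gives 1.4P = 373.8, so P* = 267.
Then Q* = 971.1 - 0.8(267) = 757.5.

P* = 267, Q* = 757.5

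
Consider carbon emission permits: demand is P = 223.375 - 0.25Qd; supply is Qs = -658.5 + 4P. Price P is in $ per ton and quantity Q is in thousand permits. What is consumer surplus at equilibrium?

Consumer surplus = 1725.78125

Inverting to quantity form: Qd = 893.5 - 4P.
At equilibrium Qd = Qs, so 893.5 - 4P = -658.5 + 4P; collecting terms, 1552 = 8P and P* = 194.
Substitute back: Q* = 893.5 - 4(194) = 117.5.
Demand choke price (Qd = 0): P = 893.5/4 = 223.375. Consumer surplus = ½ × (223.375 - 194) × 117.5 = 1725.78125.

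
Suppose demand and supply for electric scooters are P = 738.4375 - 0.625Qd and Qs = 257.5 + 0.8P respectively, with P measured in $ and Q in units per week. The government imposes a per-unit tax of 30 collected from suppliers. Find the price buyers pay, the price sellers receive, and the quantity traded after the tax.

Inverting to quantity form: Qd = 1181.5 - 1.6P.
With a tax of 30 on suppliers, they supply based on the net price P_s = P_b - 30, so Qs = 233.5 + 0.8P_b.
Set Qd = Qs: 1181.5 - 1.6P_b = 233.5 + 0.8P_b, so 948 = 2.4P_b and P_b = 395.
So P_s = 365 and the quantity traded is Q = 1181.5 - 1.6(395) = 549.5.

P_b = 395, P_s = 365, Q = 549.5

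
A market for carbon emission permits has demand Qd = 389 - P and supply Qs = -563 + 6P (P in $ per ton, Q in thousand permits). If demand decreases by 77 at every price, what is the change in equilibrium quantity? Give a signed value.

ΔQ = -66

Set Qd = Qs: 389 - P = -563 + 6P, so 952 = 7P and P* = 136.
From the demand curve, Q* = 389 - 136 = 253.
After the shift, demand is Qd = 312 - P.
The new intersection has 875 = 7P, i.e. P = 125, Q = 187.
ΔQ = 187 - 253 = -66.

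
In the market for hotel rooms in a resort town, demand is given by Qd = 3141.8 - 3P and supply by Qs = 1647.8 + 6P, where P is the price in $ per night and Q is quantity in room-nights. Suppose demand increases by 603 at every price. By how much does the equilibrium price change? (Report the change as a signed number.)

ΔP = 67

Equating demand and supply, 3141.8 - 3P = 1647.8 + 6P gives 9P = 1494, so P* = 166.
Plugging P* into demand: Q* = 3141.8 - 3(166) = 2643.8.
After the shift, demand is Qd = 3744.8 - 3P.
Re-solving, 9P = 2097 gives P = 233 and Q = 3045.8.
ΔP = 233 - 166 = 67.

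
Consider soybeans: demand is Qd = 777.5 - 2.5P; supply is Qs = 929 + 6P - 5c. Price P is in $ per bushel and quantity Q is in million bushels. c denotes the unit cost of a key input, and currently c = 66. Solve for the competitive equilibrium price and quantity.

With c = 66, supply is Qs = 599 + 6P.
At equilibrium Qd = Qs, so 777.5 - 2.5P = 599 + 6P; collecting terms, 178.5 = 8.5P and P* = 21.
From the demand curve, Q* = 777.5 - 2.5(21) = 725.

P* = 21, Q* = 725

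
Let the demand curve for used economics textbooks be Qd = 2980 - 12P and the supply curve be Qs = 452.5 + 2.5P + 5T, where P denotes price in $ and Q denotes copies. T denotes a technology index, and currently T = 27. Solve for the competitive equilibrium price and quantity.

P* = 165, Q* = 1000

With T = 27, supply is Qs = 587.5 + 2.5P.
The market clears where 2980 - 12P = 587.5 + 2.5P. Rearranging, 14.5P = 2392.5, hence P* = 165.
From the demand curve, Q* = 2980 - 12(165) = 1000.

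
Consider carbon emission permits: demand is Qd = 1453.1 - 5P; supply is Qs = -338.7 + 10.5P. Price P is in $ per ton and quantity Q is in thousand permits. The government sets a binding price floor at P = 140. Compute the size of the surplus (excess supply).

Evaluating both curves at the floor price 140 gives Qd = 753.1, Qs = 1131.3.
Surplus = Qs - Qd = 1131.3 - 753.1 = 378.2.

Surplus = 378.2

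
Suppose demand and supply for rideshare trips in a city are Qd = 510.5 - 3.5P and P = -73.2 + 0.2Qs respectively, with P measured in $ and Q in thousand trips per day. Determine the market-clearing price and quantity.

P* = 17, Q* = 451

In direct form, Qs = 366 + 5P.
The market clears where 510.5 - 3.5P = 366 + 5P. Rearranging, 8.5P = 144.5, hence P* = 17.
Substitute back: Q* = 510.5 - 3.5(17) = 451.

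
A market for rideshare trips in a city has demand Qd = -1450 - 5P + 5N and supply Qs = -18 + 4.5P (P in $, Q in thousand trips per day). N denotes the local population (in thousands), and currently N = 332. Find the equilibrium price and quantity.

P* = 24, Q* = 90

With N = 332, demand is Qd = 210 - 5P.
The market clears where 210 - 5P = -18 + 4.5P. Rearranging, 9.5P = 228, hence P* = 24.
Substitute back: Q* = 210 - 5(24) = 90.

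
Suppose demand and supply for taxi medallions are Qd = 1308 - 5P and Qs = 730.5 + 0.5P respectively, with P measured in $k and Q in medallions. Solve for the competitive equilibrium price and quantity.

P* = 105, Q* = 783

Equating demand and supply, 1308 - 5P = 730.5 + 0.5P gives 5.5P = 577.5, so P* = 105.
Plugging P* into demand: Q* = 1308 - 5(105) = 783.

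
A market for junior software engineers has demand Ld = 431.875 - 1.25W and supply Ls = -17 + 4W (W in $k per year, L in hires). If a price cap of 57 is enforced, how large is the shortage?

With W fixed at 57, quantity demanded is 360.625 and quantity supplied is 211.
Shortage = Ld - Ls = 360.625 - 211 = 149.625.

Shortage = 149.625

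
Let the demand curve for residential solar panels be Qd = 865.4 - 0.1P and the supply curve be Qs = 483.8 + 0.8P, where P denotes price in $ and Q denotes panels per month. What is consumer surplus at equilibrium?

Set Qd = Qs: 865.4 - 0.1P = 483.8 + 0.8P, so 381.6 = 0.9P and P* = 424.
Plugging P* into demand: Q* = 865.4 - 0.1(424) = 823.
Demand choke price (Qd = 0): P = 865.4/0.1 = 8654. Consumer surplus = ½ × (8654 - 424) × 823 = 3386645.

Consumer surplus = 3386645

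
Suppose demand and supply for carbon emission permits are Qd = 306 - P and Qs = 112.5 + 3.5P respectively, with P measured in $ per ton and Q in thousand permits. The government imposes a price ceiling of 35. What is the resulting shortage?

Evaluating both curves at the ceiling price 35 gives Qd = 271, Qs = 235.
Shortage = Qd - Qs = 271 - 235 = 36.

Shortage = 36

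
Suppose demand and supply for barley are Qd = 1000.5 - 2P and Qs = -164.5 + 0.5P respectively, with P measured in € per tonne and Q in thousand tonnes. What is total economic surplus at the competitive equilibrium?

Total surplus = 5865.3125

Equating demand and supply, 1000.5 - 2P = -164.5 + 0.5P gives 2.5P = 1165, so P* = 466.
Substitute back: Q* = 1000.5 - 2(466) = 68.5.
Demand choke price = 500.25; supply choke price = 329. CS = ½(500.25 - 466)(68.5) = 1173.0625; PS = ½(466 - 329)(68.5) = 4692.25. Total surplus = 5865.3125.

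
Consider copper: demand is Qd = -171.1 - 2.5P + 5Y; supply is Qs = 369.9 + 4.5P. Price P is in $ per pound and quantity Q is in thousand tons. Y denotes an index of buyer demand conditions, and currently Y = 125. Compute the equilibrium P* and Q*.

With Y = 125, demand is Qd = 453.9 - 2.5P.
At equilibrium Qd = Qs, so 453.9 - 2.5P = 369.9 + 4.5P; collecting terms, 84 = 7P and P* = 12.
Then Q* = 453.9 - 2.5(12) = 423.9.

P* = 12, Q* = 423.9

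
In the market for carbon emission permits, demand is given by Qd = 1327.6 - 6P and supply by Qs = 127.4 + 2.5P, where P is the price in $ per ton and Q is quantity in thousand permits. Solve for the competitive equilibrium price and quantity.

At equilibrium Qd = Qs, so 1327.6 - 6P = 127.4 + 2.5P; collecting terms, 1200.2 = 8.5P and P* = 141.2.
Then Q* = 1327.6 - 6(141.2) = 480.4.

P* = 141.2, Q* = 480.4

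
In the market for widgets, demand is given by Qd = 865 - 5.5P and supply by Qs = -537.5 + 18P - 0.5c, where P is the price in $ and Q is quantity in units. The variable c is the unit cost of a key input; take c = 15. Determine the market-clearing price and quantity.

P* = 60, Q* = 535

With c = 15, supply is Qs = -545 + 18P.
Set Qd = Qs: 865 - 5.5P = -545 + 18P, so 1410 = 23.5P and P* = 60.
Then Q* = 865 - 5.5(60) = 535.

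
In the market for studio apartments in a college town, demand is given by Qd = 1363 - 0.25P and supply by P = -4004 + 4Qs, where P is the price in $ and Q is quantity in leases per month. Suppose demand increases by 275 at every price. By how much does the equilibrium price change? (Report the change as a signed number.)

Solving each curve for Q: Qs = 1001 + 0.25P.
At equilibrium Qd = Qs, so 1363 - 0.25P = 1001 + 0.25P; collecting terms, 362 = 0.5P and P* = 724.
Then Q* = 1363 - 0.25(724) = 1182.
After the shift, demand is Qd = 1638 - 0.25P.
New equilibrium: 637 = 0.5P, so P = 1274 and Q = 1319.5.
ΔP = 1274 - 724 = 550.

ΔP = 550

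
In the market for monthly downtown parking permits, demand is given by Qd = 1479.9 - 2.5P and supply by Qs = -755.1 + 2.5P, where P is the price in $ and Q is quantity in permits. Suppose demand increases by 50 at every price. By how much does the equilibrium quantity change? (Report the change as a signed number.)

Equating demand and supply, 1479.9 - 2.5P = -755.1 + 2.5P gives 5P = 2235, so P* = 447.
Plugging P* into demand: Q* = 1479.9 - 2.5(447) = 362.4.
After the shift, demand is Qd = 1529.9 - 2.5P.
The new intersection has 2285 = 5P, i.e. P = 457, Q = 387.4.
ΔQ = 387.4 - 362.4 = 25.

ΔQ = 25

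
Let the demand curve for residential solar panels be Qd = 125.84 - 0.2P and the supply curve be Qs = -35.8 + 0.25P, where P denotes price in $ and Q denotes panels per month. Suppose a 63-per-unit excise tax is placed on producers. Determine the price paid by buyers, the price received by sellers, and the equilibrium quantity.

With a tax of 63 on producers, they supply based on the net price P_s = P_b - 63, so Qs = -51.55 + 0.25P_b.
Equate demand and the shifted supply: 125.84 - 0.2P_b = -51.55 + 0.25P_b, giving 0.45P_b = 177.39, so P_b = 394.2.
Then P_s = 394.2 - 63 = 331.2 and Q = 125.84 - 0.2(394.2) = 47.

P_b = 394.2, P_s = 331.2, Q = 47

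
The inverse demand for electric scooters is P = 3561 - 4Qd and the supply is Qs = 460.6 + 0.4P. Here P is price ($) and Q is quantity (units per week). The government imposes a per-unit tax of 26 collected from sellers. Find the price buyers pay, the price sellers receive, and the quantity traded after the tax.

In direct form, Qd = 890.25 - 0.25P.
The tax drives a wedge P_b - P_s = 26. Substituting P_s = P_b - 26 into supply: Qs = 450.2 + 0.4P_b.
Market clearing requires 890.25 - 0.25P_b = 450.2 + 0.4P_b; hence 440.05 = 0.65P_b and P_b = 677.
Then P_s = 677 - 26 = 651 and Q = 890.25 - 0.25(677) = 721.

P_b = 677, P_s = 651, Q = 721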